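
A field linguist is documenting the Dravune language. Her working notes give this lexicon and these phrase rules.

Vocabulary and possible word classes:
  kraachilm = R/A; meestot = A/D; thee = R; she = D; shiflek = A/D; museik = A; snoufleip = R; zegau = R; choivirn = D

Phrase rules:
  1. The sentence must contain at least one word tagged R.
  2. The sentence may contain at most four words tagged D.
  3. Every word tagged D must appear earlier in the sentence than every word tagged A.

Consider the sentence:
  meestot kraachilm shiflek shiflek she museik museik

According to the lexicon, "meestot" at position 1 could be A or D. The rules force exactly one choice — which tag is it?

Candidates per position — 1:meestot {A,D}; 2:kraachilm {R,A}; 3:shiflek {A,D}; 4:shiflek {A,D}; 5:she {D}; 6:museik {A}; 7:museik {A}.
At position 1, choosing A makes rule 3 impossible to satisfy; hence D.
At position 2, choosing A makes rule 1 impossible to satisfy; hence R.
At position 3, choosing A makes rule 3 impossible to satisfy; hence D.
At position 4, choosing A makes rule 3 impossible to satisfy; hence D.
That leaves exactly one tagging: D R D D D A A.
Check: rule 1 ok; rule 2 ok; rule 3 ok.

D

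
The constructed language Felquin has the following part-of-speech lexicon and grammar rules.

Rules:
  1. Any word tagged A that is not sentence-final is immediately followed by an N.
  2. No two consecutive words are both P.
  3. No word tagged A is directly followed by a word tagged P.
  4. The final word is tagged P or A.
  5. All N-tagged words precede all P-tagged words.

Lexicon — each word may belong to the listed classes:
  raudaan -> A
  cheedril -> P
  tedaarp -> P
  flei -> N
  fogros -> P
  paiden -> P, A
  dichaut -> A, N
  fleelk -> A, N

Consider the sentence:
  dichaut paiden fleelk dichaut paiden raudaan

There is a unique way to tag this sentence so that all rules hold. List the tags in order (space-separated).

N A N N P A

Candidates per position — 1:dichaut {A,N}; 2:paiden {P,A}; 3:fleelk {A,N}; 4:dichaut {A,N}; 5:paiden {P,A}; 6:raudaan {A}.
At position 1, choosing A makes rule 1 impossible to satisfy; hence N.
At position 4, choosing A makes rule 1 impossible to satisfy; hence N.
At position 5, choosing A makes rule 1 impossible to satisfy; hence P.
At position 2, choosing P makes rule 5 impossible to satisfy; hence A.
At position 3, choosing A makes rule 1 impossible to satisfy; hence N.
So the tagging must be: N A N N P A.
Rule-by-rule: rule 1 holds; rule 2 holds; rule 3 holds; rule 4 holds; rule 5 holds.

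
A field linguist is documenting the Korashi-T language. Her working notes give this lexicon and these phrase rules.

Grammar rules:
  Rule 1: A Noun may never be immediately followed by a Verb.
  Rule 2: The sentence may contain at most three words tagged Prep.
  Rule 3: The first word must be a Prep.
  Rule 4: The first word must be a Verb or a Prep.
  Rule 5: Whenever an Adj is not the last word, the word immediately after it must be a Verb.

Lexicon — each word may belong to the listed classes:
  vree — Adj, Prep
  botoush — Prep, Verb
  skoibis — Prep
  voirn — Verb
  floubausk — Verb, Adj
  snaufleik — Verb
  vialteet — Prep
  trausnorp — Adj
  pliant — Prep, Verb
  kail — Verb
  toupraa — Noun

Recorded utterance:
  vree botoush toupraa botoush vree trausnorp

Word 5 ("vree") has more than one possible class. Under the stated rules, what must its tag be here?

Candidates per position — 1:vree {Adj,Prep}; 2:botoush {Prep,Verb}; 3:toupraa {Noun}; 4:botoush {Prep,Verb}; 5:vree {Adj,Prep}; 6:trausnorp {Adj}.
Position 1: tagging it Adj would leave rule 3 unsatisfiable, so it must be Prep.
Position 4: tagging it Verb would leave rule 1 unsatisfiable, so it must be Prep.
Position 5: tagging it Adj would leave rule 5 unsatisfiable, so it must be Prep.
Position 2: tagging it Prep would leave rule 2 unsatisfiable, so it must be Verb.
So the tagging must be: Prep Verb Noun Prep Prep Adj.
Verifying each rule — rule 1 ok; rule 2 ok; rule 3 ok; rule 4 ok; rule 5 ok.

Prep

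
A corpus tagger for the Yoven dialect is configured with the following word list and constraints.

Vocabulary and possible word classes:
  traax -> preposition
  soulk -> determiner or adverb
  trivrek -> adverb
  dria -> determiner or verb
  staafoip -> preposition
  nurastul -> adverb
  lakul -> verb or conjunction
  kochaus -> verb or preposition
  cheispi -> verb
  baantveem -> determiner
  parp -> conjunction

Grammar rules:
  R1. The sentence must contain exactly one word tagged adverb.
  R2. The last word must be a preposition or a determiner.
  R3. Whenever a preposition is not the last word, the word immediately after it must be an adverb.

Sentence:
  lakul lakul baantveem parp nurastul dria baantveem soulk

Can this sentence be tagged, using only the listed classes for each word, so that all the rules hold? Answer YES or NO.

YES

Candidates per position — 1:lakul {verb,conjunction}; 2:lakul {verb,conjunction}; 3:baantveem {determiner}; 4:parp {conjunction}; 5:nurastul {adverb}; 6:dria {determiner,verb}; 7:baantveem {determiner}; 8:soulk {determiner,adverb}.
One satisfying assignment: verb verb determiner conjunction adverb verb determiner determiner.
Check: rule 1 satisfied; rule 2 satisfied; rule 3 satisfied.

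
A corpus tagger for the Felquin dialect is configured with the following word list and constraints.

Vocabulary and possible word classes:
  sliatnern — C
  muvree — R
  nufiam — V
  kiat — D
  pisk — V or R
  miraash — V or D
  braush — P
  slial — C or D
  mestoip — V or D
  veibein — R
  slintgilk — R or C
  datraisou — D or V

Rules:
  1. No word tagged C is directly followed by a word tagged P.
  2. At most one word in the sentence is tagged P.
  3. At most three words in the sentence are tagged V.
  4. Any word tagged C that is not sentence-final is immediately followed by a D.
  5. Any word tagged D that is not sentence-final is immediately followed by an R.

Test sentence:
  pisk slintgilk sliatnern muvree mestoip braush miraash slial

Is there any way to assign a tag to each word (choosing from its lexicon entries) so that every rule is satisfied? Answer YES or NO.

Candidates per position — 1:pisk {V,R}; 2:slintgilk {R,C}; 3:sliatnern {C}; 4:muvree {R}; 5:mestoip {V,D}; 6:braush {P}; 7:miraash {V,D}; 8:slial {C,D}.
Rule 4 cannot be satisfied by any choice of tags from the lexicon.
So there is no consistent tagging.

NO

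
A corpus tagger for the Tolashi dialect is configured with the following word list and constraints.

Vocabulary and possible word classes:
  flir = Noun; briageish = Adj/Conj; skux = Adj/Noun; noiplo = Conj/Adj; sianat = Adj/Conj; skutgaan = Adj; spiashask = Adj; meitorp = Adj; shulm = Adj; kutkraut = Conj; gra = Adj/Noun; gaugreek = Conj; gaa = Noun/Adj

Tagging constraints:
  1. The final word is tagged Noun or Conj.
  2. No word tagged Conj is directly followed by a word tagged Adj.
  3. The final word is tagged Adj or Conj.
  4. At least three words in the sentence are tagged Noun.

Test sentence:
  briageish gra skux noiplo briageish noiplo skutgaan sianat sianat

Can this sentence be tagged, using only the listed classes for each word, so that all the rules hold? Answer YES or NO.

NO

Candidates per position — 1:briageish {Adj,Conj}; 2:gra {Adj,Noun}; 3:skux {Adj,Noun}; 4:noiplo {Conj,Adj}; 5:briageish {Adj,Conj}; 6:noiplo {Conj,Adj}; 7:skutgaan {Adj}; 8:sianat {Adj,Conj}; 9:sianat {Adj,Conj}.
Rule 4 cannot be satisfied by any choice of tags from the lexicon.
So there is no consistent tagging.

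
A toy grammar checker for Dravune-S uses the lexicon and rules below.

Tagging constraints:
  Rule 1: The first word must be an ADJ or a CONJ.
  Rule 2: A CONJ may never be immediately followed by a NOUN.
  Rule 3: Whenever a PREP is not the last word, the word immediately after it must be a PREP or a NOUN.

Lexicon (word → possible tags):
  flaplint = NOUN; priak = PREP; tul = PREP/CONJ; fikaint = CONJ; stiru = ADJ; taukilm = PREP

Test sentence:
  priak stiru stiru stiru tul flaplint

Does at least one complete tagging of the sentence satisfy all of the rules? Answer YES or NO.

Candidates per position — 1:priak {PREP}; 2:stiru {ADJ}; 3:stiru {ADJ}; 4:stiru {ADJ}; 5:tul {PREP,CONJ}; 6:flaplint {NOUN}.
Rule 1 cannot be satisfied by any choice of tags from the lexicon.
So there is no consistent tagging.

NO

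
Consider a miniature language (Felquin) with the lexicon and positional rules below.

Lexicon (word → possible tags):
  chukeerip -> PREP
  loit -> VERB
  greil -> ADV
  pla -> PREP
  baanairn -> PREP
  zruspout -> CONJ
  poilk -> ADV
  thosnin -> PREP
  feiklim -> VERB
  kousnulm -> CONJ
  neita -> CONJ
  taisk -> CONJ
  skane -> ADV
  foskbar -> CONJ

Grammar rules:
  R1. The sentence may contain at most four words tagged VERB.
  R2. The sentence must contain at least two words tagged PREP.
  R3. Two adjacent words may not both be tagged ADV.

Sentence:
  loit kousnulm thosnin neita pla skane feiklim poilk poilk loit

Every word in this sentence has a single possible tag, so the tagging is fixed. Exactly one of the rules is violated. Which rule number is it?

3

Fixed tagging: VERB CONJ PREP CONJ PREP ADV VERB ADV ADV VERB.
Checking each rule: R1 ok, R2 ok, R3 fails.
Only rule 3 fails.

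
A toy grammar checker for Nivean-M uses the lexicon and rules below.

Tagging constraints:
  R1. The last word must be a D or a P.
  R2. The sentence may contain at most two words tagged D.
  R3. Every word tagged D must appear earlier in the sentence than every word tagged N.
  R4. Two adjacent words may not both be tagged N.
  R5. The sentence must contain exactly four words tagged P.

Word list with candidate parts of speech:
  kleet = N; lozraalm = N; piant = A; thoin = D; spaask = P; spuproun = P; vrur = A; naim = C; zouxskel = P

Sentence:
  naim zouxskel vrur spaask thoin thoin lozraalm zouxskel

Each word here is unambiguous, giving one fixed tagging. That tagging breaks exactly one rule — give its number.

Fixed tagging: C P A P D D N P.
Applying the rules: R1 holds, R2 holds, R3 holds, R4 holds, R5 violated.
Only rule 5 fails.

5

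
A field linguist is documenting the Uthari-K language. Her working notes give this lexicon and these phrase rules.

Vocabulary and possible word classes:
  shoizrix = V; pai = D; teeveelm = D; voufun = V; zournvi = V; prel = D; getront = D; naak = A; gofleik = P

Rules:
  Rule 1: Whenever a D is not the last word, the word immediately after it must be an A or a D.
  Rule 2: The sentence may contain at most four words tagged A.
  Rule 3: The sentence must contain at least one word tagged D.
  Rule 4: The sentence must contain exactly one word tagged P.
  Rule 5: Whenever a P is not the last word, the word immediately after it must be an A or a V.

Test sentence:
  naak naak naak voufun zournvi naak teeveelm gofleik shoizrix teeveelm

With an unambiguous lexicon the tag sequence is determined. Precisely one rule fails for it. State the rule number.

1

Fixed tagging: A A A V V A D P V D.
Rule check: R1 fail, R2 pass, R3 pass, R4 pass, R5 pass.
Only rule 1 fails.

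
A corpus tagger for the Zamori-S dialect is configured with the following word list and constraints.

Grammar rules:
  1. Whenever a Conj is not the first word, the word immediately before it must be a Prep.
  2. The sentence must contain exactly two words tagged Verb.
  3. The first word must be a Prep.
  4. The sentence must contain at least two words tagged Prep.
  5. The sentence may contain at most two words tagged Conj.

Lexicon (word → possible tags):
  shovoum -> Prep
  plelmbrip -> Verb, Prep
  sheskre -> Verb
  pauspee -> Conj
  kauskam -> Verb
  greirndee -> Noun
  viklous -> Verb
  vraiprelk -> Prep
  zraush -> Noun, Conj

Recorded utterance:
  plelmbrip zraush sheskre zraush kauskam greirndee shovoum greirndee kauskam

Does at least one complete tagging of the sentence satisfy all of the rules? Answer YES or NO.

Candidates per position — 1:plelmbrip {Verb,Prep}; 2:zraush {Noun,Conj}; 3:sheskre {Verb}; 4:zraush {Noun,Conj}; 5:kauskam {Verb}; 6:greirndee {Noun}; 7:shovoum {Prep}; 8:greirndee {Noun}; 9:kauskam {Verb}.
Rule 2 cannot be satisfied by any choice of tags from the lexicon.
So there is no consistent tagging.

NO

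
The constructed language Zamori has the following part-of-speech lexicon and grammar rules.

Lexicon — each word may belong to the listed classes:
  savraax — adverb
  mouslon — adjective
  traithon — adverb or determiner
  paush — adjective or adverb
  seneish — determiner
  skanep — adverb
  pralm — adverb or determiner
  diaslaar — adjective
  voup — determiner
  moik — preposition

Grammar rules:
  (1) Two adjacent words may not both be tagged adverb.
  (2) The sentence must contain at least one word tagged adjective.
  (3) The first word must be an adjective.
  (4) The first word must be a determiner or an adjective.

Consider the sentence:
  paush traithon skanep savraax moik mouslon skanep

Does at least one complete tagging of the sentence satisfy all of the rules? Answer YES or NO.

NO

Candidates per position — 1:paush {adjective,adverb}; 2:traithon {adverb,determiner}; 3:skanep {adverb}; 4:savraax {adverb}; 5:moik {preposition}; 6:mouslon {adjective}; 7:skanep {adverb}.
Rule 1 cannot be satisfied by any choice of tags from the lexicon.
So there is no consistent tagging.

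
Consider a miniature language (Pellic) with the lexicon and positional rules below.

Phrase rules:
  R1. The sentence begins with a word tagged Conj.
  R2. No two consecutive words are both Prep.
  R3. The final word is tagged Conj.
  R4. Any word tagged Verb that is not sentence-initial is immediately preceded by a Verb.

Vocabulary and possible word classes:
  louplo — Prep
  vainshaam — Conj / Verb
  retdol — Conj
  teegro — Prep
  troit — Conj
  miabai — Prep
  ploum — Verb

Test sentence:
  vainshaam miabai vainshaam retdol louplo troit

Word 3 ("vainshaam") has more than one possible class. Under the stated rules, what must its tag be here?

Candidates per position — 1:vainshaam {Conj,Verb}; 2:miabai {Prep}; 3:vainshaam {Conj,Verb}; 4:retdol {Conj}; 5:louplo {Prep}; 6:troit {Conj}.
Position 1: Verb is ruled out by rule 1; that leaves Conj.
Position 3: Verb is ruled out by rule 4; that leaves Conj.
So the tagging must be: Conj Prep Conj Conj Prep Conj.
Check: rule 1 ok; rule 2 ok; rule 3 ok; rule 4 ok.

Conj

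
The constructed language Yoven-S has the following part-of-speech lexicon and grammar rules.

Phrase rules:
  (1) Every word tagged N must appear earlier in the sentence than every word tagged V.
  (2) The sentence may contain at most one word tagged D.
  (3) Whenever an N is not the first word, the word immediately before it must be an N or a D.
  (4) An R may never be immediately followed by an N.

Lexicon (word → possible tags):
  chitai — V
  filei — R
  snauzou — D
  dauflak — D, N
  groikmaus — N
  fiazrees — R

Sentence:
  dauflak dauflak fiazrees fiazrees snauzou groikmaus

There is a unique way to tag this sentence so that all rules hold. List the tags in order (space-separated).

Candidates per position — 1:dauflak {D,N}; 2:dauflak {D,N}; 3:fiazrees {R}; 4:fiazrees {R}; 5:snauzou {D}; 6:groikmaus {N}.
Position 1: tagging it D would leave rule 2 unsatisfiable, so it must be N.
Position 2: tagging it D would leave rule 2 unsatisfiable, so it must be N.
The only consistent sequence is: N N R R D N.
Check: rule 1 ok; rule 2 ok; rule 3 ok; rule 4 ok.

N N R R D N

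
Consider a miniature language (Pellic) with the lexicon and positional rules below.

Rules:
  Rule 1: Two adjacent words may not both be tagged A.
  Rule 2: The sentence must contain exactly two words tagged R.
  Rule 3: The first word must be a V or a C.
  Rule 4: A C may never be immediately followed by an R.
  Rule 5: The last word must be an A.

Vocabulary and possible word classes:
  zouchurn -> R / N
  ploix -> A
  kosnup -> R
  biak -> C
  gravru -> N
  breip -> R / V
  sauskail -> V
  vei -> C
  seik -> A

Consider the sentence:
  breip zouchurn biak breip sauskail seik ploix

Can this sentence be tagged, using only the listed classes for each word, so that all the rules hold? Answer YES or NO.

Candidates per position — 1:breip {R,V}; 2:zouchurn {R,N}; 3:biak {C}; 4:breip {R,V}; 5:sauskail {V}; 6:seik {A}; 7:ploix {A}.
Rule 1 cannot be satisfied by any choice of tags from the lexicon.
So there is no consistent tagging.

NO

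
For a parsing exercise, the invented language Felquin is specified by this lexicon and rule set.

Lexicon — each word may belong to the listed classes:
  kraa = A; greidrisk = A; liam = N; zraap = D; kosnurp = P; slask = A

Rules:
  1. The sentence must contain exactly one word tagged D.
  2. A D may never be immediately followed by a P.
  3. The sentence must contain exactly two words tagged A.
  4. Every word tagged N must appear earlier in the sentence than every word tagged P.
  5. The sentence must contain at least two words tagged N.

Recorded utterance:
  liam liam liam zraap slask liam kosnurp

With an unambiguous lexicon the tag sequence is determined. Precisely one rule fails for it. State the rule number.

Fixed tagging: N N N D A N P.
Applying the rules: R1 pass, R2 pass, R3 fail, R4 pass, R5 pass.
Only rule 3 fails.

3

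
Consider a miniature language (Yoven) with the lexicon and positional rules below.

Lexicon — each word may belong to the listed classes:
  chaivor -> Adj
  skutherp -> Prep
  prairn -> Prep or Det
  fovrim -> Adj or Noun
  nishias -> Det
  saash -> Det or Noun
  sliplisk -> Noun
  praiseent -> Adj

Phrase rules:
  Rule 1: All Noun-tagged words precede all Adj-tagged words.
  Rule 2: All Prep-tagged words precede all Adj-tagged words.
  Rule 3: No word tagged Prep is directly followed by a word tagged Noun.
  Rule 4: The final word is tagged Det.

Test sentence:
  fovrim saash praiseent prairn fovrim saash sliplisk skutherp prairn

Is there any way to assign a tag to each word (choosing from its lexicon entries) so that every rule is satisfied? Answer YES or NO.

NO

Candidates per position — 1:fovrim {Adj,Noun}; 2:saash {Det,Noun}; 3:praiseent {Adj}; 4:prairn {Prep,Det}; 5:fovrim {Adj,Noun}; 6:saash {Det,Noun}; 7:sliplisk {Noun}; 8:skutherp {Prep}; 9:prairn {Prep,Det}.
Rule 1 cannot be satisfied by any choice of tags from the lexicon.
So there is no consistent tagging.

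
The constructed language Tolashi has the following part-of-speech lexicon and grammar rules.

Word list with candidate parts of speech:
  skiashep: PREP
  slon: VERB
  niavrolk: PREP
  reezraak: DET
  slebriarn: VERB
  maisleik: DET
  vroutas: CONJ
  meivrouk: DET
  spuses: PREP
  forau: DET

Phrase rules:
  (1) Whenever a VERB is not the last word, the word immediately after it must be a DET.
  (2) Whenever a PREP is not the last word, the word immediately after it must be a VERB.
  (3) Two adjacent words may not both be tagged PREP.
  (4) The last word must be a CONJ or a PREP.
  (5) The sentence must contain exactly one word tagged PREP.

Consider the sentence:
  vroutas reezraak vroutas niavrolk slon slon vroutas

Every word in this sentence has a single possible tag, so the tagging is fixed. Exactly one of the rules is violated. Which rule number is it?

Fixed tagging: CONJ DET CONJ PREP VERB VERB CONJ.
Applying the rules: R1 fail, R2 pass, R3 pass, R4 pass, R5 pass.
Only rule 1 fails.

1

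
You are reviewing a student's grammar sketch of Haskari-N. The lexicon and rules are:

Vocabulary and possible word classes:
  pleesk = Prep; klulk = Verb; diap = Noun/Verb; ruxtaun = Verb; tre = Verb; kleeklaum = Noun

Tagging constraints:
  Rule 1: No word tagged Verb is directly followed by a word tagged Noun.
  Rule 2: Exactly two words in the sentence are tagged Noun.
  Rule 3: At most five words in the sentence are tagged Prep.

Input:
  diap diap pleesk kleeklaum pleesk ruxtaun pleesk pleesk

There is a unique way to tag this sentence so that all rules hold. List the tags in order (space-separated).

Candidates per position — 1:diap {Noun,Verb}; 2:diap {Noun,Verb}; 3:pleesk {Prep}; 4:kleeklaum {Noun}; 5:pleesk {Prep}; 6:ruxtaun {Verb}; 7:pleesk {Prep}; 8:pleesk {Prep}.
The remaining ambiguous positions (1, 2) are resolved jointly — only one combination satisfies every rule.
So the tagging must be: Noun Verb Prep Noun Prep Verb Prep Prep.
Verifying each rule — rule 1 holds; rule 2 holds; rule 3 holds.

Noun Verb Prep Noun Prep Verb Prep Prep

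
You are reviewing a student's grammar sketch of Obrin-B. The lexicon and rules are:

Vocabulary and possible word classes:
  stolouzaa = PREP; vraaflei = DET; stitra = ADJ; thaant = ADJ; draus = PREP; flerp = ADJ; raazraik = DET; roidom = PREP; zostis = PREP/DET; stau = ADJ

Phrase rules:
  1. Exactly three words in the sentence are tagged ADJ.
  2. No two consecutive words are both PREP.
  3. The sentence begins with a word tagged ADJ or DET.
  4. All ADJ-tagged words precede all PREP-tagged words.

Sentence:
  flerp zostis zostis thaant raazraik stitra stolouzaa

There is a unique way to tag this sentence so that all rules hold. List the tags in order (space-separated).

ADJ DET DET ADJ DET ADJ PREP

Candidates per position — 1:flerp {ADJ}; 2:zostis {PREP,DET}; 3:zostis {PREP,DET}; 4:thaant {ADJ}; 5:raazraik {DET}; 6:stitra {ADJ}; 7:stolouzaa {PREP}.
Position 2: tagging it PREP would leave rule 4 unsatisfiable, so it must be DET.
Position 3: tagging it PREP would leave rule 4 unsatisfiable, so it must be DET.
The only consistent sequence is: ADJ DET DET ADJ DET ADJ PREP.
Checking: rule 1 satisfied; rule 2 satisfied; rule 3 satisfied; rule 4 satisfied.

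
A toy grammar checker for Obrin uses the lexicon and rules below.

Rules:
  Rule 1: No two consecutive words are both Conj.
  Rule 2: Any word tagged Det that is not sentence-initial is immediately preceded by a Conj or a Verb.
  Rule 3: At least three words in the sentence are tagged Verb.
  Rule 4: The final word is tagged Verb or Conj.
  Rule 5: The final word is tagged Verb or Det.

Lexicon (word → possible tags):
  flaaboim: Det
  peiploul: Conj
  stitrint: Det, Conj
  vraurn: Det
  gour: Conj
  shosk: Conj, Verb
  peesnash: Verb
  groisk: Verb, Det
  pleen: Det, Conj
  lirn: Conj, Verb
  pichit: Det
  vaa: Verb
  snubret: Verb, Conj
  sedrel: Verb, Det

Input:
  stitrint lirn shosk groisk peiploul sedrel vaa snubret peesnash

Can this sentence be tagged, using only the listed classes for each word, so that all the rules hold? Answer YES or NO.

YES

Candidates per position — 1:stitrint {Det,Conj}; 2:lirn {Conj,Verb}; 3:shosk {Conj,Verb}; 4:groisk {Verb,Det}; 5:peiploul {Conj}; 6:sedrel {Verb,Det}; 7:vaa {Verb}; 8:snubret {Verb,Conj}; 9:peesnash {Verb}.
One satisfying assignment: Det Conj Verb Det Conj Verb Verb Verb Verb.
Verifying each rule — rule 1 ✓; rule 2 ✓; rule 3 ✓; rule 4 ✓; rule 5 ✓.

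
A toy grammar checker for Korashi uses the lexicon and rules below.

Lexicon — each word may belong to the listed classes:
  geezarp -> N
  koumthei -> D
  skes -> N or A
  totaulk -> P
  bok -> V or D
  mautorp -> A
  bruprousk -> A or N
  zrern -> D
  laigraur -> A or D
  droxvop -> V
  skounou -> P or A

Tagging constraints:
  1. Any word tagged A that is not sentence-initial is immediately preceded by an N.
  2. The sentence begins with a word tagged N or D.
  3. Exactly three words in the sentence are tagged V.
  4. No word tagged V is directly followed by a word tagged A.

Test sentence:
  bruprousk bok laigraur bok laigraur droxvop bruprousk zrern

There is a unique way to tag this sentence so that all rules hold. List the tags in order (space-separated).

Candidates per position — 1:bruprousk {A,N}; 2:bok {V,D}; 3:laigraur {A,D}; 4:bok {V,D}; 5:laigraur {A,D}; 6:droxvop {V}; 7:bruprousk {A,N}; 8:zrern {D}.
Word 1 cannot be A — rule 2 would then fail for every completion. It is N.
Word 2 cannot be D — rule 3 would then fail for every completion. It is V.
Word 3 cannot be A — rule 1 would then fail for every completion. It is D.
Word 4 cannot be D — rule 3 would then fail for every completion. It is V.
Word 5 cannot be A — rule 1 would then fail for every completion. It is D.
Word 7 cannot be A — rule 1 would then fail for every completion. It is N.
That leaves exactly one tagging: N V D V D V N D.
Rule-by-rule: rule 1 holds; rule 2 holds; rule 3 holds; rule 4 holds.

N V D V D V N D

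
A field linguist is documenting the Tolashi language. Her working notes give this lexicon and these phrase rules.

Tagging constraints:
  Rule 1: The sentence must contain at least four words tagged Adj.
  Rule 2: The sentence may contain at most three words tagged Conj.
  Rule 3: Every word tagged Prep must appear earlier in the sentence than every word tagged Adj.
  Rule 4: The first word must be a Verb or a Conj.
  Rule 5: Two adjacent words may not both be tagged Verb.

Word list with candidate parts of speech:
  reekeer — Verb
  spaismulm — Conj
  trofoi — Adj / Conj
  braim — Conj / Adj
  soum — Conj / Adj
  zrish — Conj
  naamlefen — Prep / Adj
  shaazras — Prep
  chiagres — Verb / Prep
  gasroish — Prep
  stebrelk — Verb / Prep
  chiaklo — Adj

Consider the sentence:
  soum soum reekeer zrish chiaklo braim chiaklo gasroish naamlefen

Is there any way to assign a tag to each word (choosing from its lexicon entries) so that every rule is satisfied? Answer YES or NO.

NO

Candidates per position — 1:soum {Conj,Adj}; 2:soum {Conj,Adj}; 3:reekeer {Verb}; 4:zrish {Conj}; 5:chiaklo {Adj}; 6:braim {Conj,Adj}; 7:chiaklo {Adj}; 8:gasroish {Prep}; 9:naamlefen {Prep,Adj}.
Rule 3 cannot be satisfied by any choice of tags from the lexicon.
So there is no consistent tagging.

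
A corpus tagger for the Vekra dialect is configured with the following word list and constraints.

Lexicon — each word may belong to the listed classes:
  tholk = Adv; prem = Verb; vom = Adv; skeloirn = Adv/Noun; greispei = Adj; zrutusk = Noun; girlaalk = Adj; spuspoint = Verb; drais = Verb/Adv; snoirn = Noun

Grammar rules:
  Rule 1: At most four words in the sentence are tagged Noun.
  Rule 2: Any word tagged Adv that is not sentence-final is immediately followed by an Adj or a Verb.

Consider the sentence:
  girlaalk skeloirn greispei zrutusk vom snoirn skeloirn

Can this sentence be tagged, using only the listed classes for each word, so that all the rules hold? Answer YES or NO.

NO

Candidates per position — 1:girlaalk {Adj}; 2:skeloirn {Adv,Noun}; 3:greispei {Adj}; 4:zrutusk {Noun}; 5:vom {Adv}; 6:snoirn {Noun}; 7:skeloirn {Adv,Noun}.
Rule 2 cannot be satisfied by any choice of tags from the lexicon.
So there is no consistent tagging.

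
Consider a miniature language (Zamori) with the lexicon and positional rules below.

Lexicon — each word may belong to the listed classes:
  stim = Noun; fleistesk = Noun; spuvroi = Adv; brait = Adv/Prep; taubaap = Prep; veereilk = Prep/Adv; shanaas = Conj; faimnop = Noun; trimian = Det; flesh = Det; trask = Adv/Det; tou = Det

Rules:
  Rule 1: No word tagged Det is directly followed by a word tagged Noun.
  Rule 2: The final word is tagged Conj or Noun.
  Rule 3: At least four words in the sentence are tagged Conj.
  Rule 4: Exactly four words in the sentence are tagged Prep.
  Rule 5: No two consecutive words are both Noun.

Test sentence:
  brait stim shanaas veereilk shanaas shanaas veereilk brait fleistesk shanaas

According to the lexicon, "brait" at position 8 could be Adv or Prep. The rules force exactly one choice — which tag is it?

Prep

Candidates per position — 1:brait {Adv,Prep}; 2:stim {Noun}; 3:shanaas {Conj}; 4:veereilk {Prep,Adv}; 5:shanaas {Conj}; 6:shanaas {Conj}; 7:veereilk {Prep,Adv}; 8:brait {Adv,Prep}; 9:fleistesk {Noun}; 10:shanaas {Conj}.
Position 1: tagging it Adv would leave rule 4 unsatisfiable, so it must be Prep.
Position 4: tagging it Adv would leave rule 4 unsatisfiable, so it must be Prep.
Position 7: tagging it Adv would leave rule 4 unsatisfiable, so it must be Prep.
Position 8: tagging it Adv would leave rule 4 unsatisfiable, so it must be Prep.
So the tagging must be: Prep Noun Conj Prep Conj Conj Prep Prep Noun Conj.
Rule-by-rule: rule 1 ✓; rule 2 ✓; rule 3 ✓; rule 4 ✓; rule 5 ✓.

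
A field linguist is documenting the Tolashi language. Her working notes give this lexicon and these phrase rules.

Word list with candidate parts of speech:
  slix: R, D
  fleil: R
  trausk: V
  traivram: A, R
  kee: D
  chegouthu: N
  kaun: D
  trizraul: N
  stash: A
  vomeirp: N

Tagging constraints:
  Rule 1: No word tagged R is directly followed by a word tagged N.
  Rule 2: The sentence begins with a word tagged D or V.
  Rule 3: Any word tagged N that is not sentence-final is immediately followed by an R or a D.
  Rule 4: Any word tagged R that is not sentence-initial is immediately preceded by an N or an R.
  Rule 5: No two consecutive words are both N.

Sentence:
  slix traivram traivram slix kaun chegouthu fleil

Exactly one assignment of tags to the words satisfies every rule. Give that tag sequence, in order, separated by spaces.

Candidates per position — 1:slix {R,D}; 2:traivram {A,R}; 3:traivram {A,R}; 4:slix {R,D}; 5:kaun {D}; 6:chegouthu {N}; 7:fleil {R}.
At position 1, choosing R makes rule 2 impossible to satisfy; hence D.
At position 2, choosing R makes rule 4 impossible to satisfy; hence A.
At position 3, choosing R makes rule 4 impossible to satisfy; hence A.
At position 4, choosing R makes rule 4 impossible to satisfy; hence D.
So the tagging must be: D A A D D N R.
Rule-by-rule: rule 1 ✓; rule 2 ✓; rule 3 ✓; rule 4 ✓; rule 5 ✓.

D A A D D N R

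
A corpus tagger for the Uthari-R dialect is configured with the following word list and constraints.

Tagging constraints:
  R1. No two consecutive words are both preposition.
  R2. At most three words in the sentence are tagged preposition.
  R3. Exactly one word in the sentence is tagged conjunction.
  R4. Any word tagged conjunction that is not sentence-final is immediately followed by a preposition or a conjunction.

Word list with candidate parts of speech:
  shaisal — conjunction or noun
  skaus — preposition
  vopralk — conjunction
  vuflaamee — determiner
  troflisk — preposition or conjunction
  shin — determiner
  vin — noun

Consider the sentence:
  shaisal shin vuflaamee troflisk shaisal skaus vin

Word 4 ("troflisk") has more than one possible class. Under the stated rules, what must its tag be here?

Candidates per position — 1:shaisal {conjunction,noun}; 2:shin {determiner}; 3:vuflaamee {determiner}; 4:troflisk {preposition,conjunction}; 5:shaisal {conjunction,noun}; 6:skaus {preposition}; 7:vin {noun}.
Position 1: tagging it conjunction would leave rule 4 unsatisfiable, so it must be noun.
Position 4: the remaining choice is settled jointly with positions 5 — only preposition at position 4 is part of a tagging that satisfies every rule.
So the tagging must be: noun determiner determiner preposition conjunction preposition noun.
Checking: rule 1 satisfied; rule 2 satisfied; rule 3 satisfied; rule 4 satisfied.

preposition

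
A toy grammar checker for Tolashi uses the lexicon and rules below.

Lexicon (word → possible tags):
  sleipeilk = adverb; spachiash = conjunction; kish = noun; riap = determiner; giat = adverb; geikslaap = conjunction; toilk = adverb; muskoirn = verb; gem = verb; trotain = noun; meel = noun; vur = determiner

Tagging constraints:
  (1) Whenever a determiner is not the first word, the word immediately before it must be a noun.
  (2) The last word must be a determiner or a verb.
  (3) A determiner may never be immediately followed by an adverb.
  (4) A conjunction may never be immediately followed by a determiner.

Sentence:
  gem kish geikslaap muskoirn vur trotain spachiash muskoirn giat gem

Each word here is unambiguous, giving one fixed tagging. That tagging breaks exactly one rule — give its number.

Fixed tagging: verb noun conjunction verb determiner noun conjunction verb adverb verb.
Rule check: R1 fail, R2 pass, R3 pass, R4 pass.
Only rule 1 fails.

1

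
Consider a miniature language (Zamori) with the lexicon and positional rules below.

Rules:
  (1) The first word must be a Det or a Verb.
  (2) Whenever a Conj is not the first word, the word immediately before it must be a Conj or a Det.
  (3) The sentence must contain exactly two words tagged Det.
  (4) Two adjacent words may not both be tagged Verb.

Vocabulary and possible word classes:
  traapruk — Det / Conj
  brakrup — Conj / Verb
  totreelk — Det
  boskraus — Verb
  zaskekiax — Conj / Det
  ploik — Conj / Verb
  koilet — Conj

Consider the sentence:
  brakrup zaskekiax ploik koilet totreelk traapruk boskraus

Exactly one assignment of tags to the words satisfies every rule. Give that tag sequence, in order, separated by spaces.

Verb Det Conj Conj Det Conj Verb

Candidates per position — 1:brakrup {Conj,Verb}; 2:zaskekiax {Conj,Det}; 3:ploik {Conj,Verb}; 4:koilet {Conj}; 5:totreelk {Det}; 6:traapruk {Det,Conj}; 7:boskraus {Verb}.
At position 1, choosing Conj makes rule 1 impossible to satisfy; hence Verb.
At position 2, choosing Conj makes rule 2 impossible to satisfy; hence Det.
At position 3, choosing Verb makes rule 2 impossible to satisfy; hence Conj.
At position 6, choosing Det makes rule 3 impossible to satisfy; hence Conj.
So the tagging must be: Verb Det Conj Conj Det Conj Verb.
Checking: rule 1 satisfied; rule 2 satisfied; rule 3 satisfied; rule 4 satisfied.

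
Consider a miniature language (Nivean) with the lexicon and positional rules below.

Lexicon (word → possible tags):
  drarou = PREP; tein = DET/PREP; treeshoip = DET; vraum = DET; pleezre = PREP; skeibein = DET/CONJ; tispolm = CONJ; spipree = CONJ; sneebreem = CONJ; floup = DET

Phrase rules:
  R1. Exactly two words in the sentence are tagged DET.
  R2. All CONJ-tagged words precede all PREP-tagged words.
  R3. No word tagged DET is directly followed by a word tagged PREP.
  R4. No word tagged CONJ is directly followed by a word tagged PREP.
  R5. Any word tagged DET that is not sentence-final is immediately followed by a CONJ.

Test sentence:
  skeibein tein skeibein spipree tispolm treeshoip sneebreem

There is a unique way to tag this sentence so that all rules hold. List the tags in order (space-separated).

CONJ DET CONJ CONJ CONJ DET CONJ

Candidates per position — 1:skeibein {DET,CONJ}; 2:tein {DET,PREP}; 3:skeibein {DET,CONJ}; 4:spipree {CONJ}; 5:tispolm {CONJ}; 6:treeshoip {DET}; 7:sneebreem {CONJ}.
Word 1 cannot be DET — rule 5 would then fail for every completion. It is CONJ.
Word 2 cannot be PREP — rule 2 would then fail for every completion. It is DET.
Word 3 cannot be DET — rule 1 would then fail for every completion. It is CONJ.
That leaves exactly one tagging: CONJ DET CONJ CONJ CONJ DET CONJ.
Rule-by-rule: rule 1 holds; rule 2 holds; rule 3 holds; rule 4 holds; rule 5 holds.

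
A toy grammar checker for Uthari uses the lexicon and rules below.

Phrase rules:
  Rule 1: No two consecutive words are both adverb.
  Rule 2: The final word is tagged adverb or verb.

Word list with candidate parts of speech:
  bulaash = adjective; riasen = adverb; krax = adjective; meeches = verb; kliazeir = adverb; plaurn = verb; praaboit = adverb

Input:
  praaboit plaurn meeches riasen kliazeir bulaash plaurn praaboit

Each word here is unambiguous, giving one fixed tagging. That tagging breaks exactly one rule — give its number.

1

Fixed tagging: adverb verb verb adverb adverb adjective verb adverb.
Applying the rules: R1 ✗, R2 ✓.
Only rule 1 fails.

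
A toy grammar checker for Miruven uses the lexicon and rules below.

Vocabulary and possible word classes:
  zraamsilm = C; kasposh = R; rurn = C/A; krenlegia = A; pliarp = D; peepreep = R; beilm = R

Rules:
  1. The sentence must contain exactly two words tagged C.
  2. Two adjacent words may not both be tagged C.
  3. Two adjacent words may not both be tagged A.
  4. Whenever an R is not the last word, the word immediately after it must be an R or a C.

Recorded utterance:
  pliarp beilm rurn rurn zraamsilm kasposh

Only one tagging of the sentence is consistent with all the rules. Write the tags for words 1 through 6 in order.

Candidates per position — 1:pliarp {D}; 2:beilm {R}; 3:rurn {C,A}; 4:rurn {C,A}; 5:zraamsilm {C}; 6:kasposh {R}.
Position 3: tagging it A would leave rule 4 unsatisfiable, so it must be C.
Position 4: tagging it C would leave rule 1 unsatisfiable, so it must be A.
That leaves exactly one tagging: D R C A C R.
Check: rule 1 satisfied; rule 2 satisfied; rule 3 satisfied; rule 4 satisfied.

D R C A C R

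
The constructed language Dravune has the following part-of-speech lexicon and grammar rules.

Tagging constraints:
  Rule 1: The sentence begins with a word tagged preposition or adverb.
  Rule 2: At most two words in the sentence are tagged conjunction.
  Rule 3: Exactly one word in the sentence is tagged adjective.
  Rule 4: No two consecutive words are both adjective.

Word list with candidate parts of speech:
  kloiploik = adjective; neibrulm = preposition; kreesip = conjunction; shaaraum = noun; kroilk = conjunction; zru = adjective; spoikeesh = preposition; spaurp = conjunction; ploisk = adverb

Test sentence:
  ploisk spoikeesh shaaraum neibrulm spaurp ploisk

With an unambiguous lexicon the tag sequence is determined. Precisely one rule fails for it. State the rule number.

3

Fixed tagging: adverb preposition noun preposition conjunction adverb.
Applying the rules: R1 ok, R2 ok, R3 fails, R4 ok.
Only rule 3 fails.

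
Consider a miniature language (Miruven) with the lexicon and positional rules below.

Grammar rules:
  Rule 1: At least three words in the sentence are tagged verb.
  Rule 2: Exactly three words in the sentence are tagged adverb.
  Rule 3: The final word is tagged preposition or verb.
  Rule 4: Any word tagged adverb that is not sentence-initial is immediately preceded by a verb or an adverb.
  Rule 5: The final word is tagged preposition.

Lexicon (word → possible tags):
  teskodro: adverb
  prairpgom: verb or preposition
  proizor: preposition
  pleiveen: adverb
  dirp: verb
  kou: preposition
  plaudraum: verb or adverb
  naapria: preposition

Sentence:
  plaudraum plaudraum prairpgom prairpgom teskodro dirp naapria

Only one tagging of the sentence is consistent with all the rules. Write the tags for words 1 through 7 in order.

adverb adverb verb verb adverb verb preposition

Candidates per position — 1:plaudraum {verb,adverb}; 2:plaudraum {verb,adverb}; 3:prairpgom {verb,preposition}; 4:prairpgom {verb,preposition}; 5:teskodro {adverb}; 6:dirp {verb}; 7:naapria {preposition}.
Position 1: tagging it verb would leave rule 2 unsatisfiable, so it must be adverb.
Position 2: tagging it verb would leave rule 2 unsatisfiable, so it must be adverb.
Position 3: tagging it preposition would leave rule 1 unsatisfiable, so it must be verb.
Position 4: tagging it preposition would leave rule 1 unsatisfiable, so it must be verb.
That leaves exactly one tagging: adverb adverb verb verb adverb verb preposition.
Check: rule 1 ok; rule 2 ok; rule 3 ok; rule 4 ok; rule 5 ok.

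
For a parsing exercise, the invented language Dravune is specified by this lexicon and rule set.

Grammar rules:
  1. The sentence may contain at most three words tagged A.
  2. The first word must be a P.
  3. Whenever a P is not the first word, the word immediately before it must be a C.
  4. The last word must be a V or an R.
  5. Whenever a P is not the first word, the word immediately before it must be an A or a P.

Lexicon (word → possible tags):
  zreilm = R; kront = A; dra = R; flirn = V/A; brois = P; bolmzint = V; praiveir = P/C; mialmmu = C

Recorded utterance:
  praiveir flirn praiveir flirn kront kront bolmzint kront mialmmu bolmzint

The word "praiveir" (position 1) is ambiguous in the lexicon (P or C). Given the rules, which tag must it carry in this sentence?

Candidates per position — 1:praiveir {P,C}; 2:flirn {V,A}; 3:praiveir {P,C}; 4:flirn {V,A}; 5:kront {A}; 6:kront {A}; 7:bolmzint {V}; 8:kront {A}; 9:mialmmu {C}; 10:bolmzint {V}.
Position 1: tagging it C would leave rule 2 unsatisfiable, so it must be P.
Position 2: tagging it A would leave rule 1 unsatisfiable, so it must be V.
Position 3: tagging it P would leave rule 3 unsatisfiable, so it must be C.
Position 4: tagging it A would leave rule 1 unsatisfiable, so it must be V.
So the tagging must be: P V C V A A V A C V.
Verifying each rule — rule 1 holds; rule 2 holds; rule 3 holds; rule 4 holds; rule 5 holds.

P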